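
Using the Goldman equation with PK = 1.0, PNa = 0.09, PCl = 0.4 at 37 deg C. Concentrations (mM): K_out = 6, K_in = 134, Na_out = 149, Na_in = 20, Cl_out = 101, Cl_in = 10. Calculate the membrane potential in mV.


Vm = (RT/F)*ln((PK*Ko + PNa*Nao + PCl*Cli)/(PK*Ki + PNa*Nai + PCl*Clo))
Numer = 23.41, Denom = 176.2
Vm = -53.94 mV


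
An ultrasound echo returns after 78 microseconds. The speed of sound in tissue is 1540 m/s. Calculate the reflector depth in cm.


depth = c * t / 2
t = 78 us = 7.8000e-05 s
depth = 1540 * 7.8000e-05 / 2
depth = 0.06006 m = 6.006 cm


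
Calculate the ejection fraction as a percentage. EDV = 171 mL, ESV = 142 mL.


SV = EDV - ESV = 171 - 142 = 29 mL
EF = SV/EDV * 100 = 29/171 * 100
EF = 16.96%


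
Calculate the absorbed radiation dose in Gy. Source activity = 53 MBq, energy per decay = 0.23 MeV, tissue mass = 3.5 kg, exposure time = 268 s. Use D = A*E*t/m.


A = 53 MBq = 5.3000e+07 Bq
E = 0.23 MeV = 3.6846e-14 J
D = A*E*t/m = 5.3000e+07*3.6846e-14*268/3.5
D = 1.4953e-04 Gy


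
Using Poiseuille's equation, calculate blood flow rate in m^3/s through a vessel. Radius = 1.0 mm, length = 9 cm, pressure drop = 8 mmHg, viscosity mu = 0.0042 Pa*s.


Q = pi*r^4*dP / (8*mu*L)
r = 0.001 m, L = 0.09 m
dP = 8 mmHg = 1066.576 Pa
Q = 1.1081e-06 m^3/s


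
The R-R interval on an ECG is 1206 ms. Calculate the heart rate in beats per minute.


HR = 60 / RR_interval(s)
RR = 1206 ms = 1.206 s
HR = 60 / 1.206 = 49.75 bpm


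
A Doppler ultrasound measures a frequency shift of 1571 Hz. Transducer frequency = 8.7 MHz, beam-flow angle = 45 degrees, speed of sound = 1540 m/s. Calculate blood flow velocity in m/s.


v = fd * c / (2 * f0 * cos(theta))
v = 1571 * 1540 / (2 * 8.7000e+06 * cos(45))
v = 0.1966 m/s


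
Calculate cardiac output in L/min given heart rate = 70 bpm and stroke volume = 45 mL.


CO = HR * SV
CO = 70 * 45 / 1000
CO = 3.15 L/min


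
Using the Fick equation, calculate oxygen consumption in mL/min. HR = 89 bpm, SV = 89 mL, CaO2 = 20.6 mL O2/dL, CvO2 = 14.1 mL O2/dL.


CO = HR*SV = 89*89/1000 = 7.921 L/min
a-v O2 diff = 20.6 - 14.1 = 6.5 mL/dL
VO2 = CO * (CaO2-CvO2) * 10 dL/L
VO2 = 7.921 * 6.5 * 10
VO2 = 514.9 mL/min


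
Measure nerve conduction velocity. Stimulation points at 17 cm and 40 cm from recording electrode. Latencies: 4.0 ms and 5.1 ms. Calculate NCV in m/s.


Distance = (40 - 17) / 100 = 0.23 m
dt = (5.1 - 4.0) / 1000 = 0.0011 s
NCV = dist / dt = 209.1 m/s


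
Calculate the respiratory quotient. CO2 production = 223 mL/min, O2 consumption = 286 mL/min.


RQ = VCO2 / VO2
RQ = 223 / 286
RQ = 0.7797


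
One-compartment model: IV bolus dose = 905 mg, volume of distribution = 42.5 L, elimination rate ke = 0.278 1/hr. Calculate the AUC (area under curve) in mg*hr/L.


C0 = Dose/Vd = 905/42.5 = 21.2941 mg/L
AUC = C0/ke = 21.2941/0.278
AUC = 76.6 mg*hr/L


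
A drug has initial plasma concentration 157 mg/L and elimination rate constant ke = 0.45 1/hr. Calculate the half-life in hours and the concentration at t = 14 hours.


t_half = ln(2) / ke = 0.693147 / 0.45 = 1.54 hr
C(t) = C0 * exp(-ke*t) = 157 * exp(-0.45*14)
C(14) = 0.2883 mg/L


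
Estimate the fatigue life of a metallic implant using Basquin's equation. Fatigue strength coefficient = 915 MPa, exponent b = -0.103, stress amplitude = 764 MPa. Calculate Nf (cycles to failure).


sigma_a = sigma_f' * (2Nf)^b
2Nf = (sigma_a/sigma_f')^(1/b)
2Nf = (764/915)^(1/-0.103)
2Nf = 5.7605434
Nf = 2.88


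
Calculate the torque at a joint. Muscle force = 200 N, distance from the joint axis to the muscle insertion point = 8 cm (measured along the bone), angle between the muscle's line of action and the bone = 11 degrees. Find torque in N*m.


Torque = F * d * sin(theta)   (moment arm = d*sin(theta))
d = 8 cm = 0.08 m
Torque = 200 * 0.08 * sin(11)
Torque = 3.053 N*m


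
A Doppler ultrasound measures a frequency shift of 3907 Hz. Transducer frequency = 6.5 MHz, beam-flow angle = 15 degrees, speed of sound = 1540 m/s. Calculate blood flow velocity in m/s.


v = fd * c / (2 * f0 * cos(theta))
v = 3907 * 1540 / (2 * 6.5000e+06 * cos(15))
v = 0.4792 m/s


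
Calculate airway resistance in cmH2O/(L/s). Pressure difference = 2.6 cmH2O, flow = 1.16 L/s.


R = dP / flow
R = 2.6 / 1.16
R = 2.241 cmH2O/(L/s)


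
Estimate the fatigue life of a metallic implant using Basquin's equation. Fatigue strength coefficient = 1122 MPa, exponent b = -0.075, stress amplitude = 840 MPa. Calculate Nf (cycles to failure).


sigma_a = sigma_f' * (2Nf)^b
2Nf = (sigma_a/sigma_f')^(1/b)
2Nf = (840/1122)^(1/-0.075)
2Nf = 47.443961
Nf = 23.72


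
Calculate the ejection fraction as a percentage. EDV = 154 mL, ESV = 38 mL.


SV = EDV - ESV = 154 - 38 = 116 mL
EF = SV/EDV * 100 = 116/154 * 100
EF = 75.32%


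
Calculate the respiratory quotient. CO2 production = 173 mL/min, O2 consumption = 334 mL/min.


RQ = VCO2 / VO2
RQ = 173 / 334
RQ = 0.518


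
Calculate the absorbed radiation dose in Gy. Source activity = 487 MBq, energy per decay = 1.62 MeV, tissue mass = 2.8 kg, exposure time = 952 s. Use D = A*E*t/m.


A = 487 MBq = 4.8700e+08 Bq
E = 1.62 MeV = 2.59524e-13 J
D = A*E*t/m = 4.8700e+08*2.59524e-13*952/2.8
D = 0.04297 Gy


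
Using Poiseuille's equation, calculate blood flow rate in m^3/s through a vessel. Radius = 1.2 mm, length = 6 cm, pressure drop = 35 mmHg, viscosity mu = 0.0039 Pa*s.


Q = pi*r^4*dP / (8*mu*L)
r = 0.0012 m, L = 0.06 m
dP = 35 mmHg = 4666.27 Pa
Q = 1.6238e-05 m^3/s


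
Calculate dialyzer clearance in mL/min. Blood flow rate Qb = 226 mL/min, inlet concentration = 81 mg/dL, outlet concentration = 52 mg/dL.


K = Qb * (Cb_in - Cb_out) / Cb_in
K = 226 * (81 - 52) / 81
K = 80.91 mL/min


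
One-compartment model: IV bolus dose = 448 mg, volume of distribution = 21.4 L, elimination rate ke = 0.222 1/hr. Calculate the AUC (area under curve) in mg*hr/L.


C0 = Dose/Vd = 448/21.4 = 20.9346 mg/L
AUC = C0/ke = 20.9346/0.222
AUC = 94.3 mg*hr/L


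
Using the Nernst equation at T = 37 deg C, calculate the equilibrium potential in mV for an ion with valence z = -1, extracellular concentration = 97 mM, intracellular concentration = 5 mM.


E = (RT/(zF)) * ln(C_out/C_in)
T = 37 + 273.15 = 310.15 K
E = (8.314 * 310.15 / (-1 * 96485)) * ln(97/5)
E = -79.25 mV


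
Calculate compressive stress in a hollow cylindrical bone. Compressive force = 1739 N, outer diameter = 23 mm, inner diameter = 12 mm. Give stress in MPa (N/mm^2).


A = pi*(r_o^2 - r_i^2)
r_o = 11.5 mm, r_i = 6 mm
A = 302.378 mm^2
sigma = F/A = 1739 / 302.378
sigma = 5.751 MPa


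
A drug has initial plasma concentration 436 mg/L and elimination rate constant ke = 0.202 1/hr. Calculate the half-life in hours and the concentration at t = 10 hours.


t_half = ln(2) / ke = 0.693147 / 0.202 = 3.431 hr
C(t) = C0 * exp(-ke*t) = 436 * exp(-0.202*10)
C(10) = 57.84 mg/L


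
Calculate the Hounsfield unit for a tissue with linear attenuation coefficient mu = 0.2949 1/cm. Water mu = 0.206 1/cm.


HU = ((mu_tissue - mu_water) / mu_water) * 1000
HU = ((0.2949 - 0.206) / 0.206) * 1000
HU = 431.6


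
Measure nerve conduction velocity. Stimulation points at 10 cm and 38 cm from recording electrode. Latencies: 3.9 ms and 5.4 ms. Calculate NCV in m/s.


Distance = (38 - 10) / 100 = 0.28 m
dt = (5.4 - 3.9) / 1000 = 0.0015 s
NCV = dist / dt = 186.7 m/s


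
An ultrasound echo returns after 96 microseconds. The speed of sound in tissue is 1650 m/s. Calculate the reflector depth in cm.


depth = c * t / 2
t = 96 us = 9.6000e-05 s
depth = 1650 * 9.6000e-05 / 2
depth = 0.0792 m = 7.92 cm


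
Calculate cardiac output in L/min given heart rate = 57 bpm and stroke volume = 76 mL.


CO = HR * SV
CO = 57 * 76 / 1000
CO = 4.332 L/min


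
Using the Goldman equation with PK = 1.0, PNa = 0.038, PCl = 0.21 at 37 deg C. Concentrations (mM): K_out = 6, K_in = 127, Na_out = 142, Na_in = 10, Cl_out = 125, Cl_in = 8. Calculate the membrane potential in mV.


Vm = (RT/F)*ln((PK*Ko + PNa*Nao + PCl*Cli)/(PK*Ki + PNa*Nai + PCl*Clo))
Numer = 13.076, Denom = 153.63
Vm = -65.84 mV


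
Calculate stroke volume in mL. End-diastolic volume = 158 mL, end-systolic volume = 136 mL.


SV = EDV - ESV
SV = 158 - 136
SV = 22 mL


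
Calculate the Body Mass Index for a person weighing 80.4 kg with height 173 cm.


BMI = weight / height^2
height = 173 cm = 1.73 m
BMI = 80.4 / 1.73^2
BMI = 26.86 kg/m^2


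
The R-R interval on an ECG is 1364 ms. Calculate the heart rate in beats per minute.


HR = 60 / RR_interval(s)
RR = 1364 ms = 1.364 s
HR = 60 / 1.364 = 43.99 bpm


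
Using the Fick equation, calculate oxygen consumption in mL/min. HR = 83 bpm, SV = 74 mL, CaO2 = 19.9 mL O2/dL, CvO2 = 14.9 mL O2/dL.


CO = HR*SV = 83*74/1000 = 6.142 L/min
a-v O2 diff = 19.9 - 14.9 = 5 mL/dL
VO2 = CO * (CaO2-CvO2) * 10 dL/L
VO2 = 6.142 * 5 * 10
VO2 = 307.1 mL/min


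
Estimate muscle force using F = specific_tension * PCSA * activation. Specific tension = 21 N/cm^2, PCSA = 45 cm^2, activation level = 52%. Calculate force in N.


F = sigma * PCSA * activation
F = 21 * 45 * 0.52
F = 491.4 N


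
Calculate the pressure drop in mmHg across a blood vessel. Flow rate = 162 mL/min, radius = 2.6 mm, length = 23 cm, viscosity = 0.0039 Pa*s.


dP = 8*mu*L*Q / (pi*r^4)
Q = 162 mL/min = 2.7e-06 m^3/s
dP = 134.959 Pa = 134.959 / 133.322 mmHg = 1.012 mmHg


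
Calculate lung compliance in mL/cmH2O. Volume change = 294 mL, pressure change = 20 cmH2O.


C = dV / dP
C = 294 / 20
C = 14.7 mL/cmH2O


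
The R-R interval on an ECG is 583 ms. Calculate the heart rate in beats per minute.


HR = 60 / RR_interval(s)
RR = 583 ms = 0.583 s
HR = 60 / 0.583 = 102.9 bpm


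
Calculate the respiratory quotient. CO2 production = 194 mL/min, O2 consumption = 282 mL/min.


RQ = VCO2 / VO2
RQ = 194 / 282
RQ = 0.6879


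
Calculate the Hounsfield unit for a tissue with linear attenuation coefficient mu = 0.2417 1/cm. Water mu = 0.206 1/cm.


HU = ((mu_tissue - mu_water) / mu_water) * 1000
HU = ((0.2417 - 0.206) / 0.206) * 1000
HU = 173.3


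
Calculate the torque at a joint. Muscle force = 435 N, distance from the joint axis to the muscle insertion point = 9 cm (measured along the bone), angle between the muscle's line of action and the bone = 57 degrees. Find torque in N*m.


Torque = F * d * sin(theta)   (moment arm = d*sin(theta))
d = 9 cm = 0.09 m
Torque = 435 * 0.09 * sin(57)
Torque = 32.83 N*m


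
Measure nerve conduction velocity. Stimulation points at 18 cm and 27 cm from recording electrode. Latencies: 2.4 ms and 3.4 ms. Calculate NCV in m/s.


Distance = (27 - 18) / 100 = 0.09 m
dt = (3.4 - 2.4) / 1000 = 0.001 s
NCV = dist / dt = 90 m/s


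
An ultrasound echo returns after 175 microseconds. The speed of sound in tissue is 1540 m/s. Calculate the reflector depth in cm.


depth = c * t / 2
t = 175 us = 1.7500e-04 s
depth = 1540 * 1.7500e-04 / 2
depth = 0.13475 m = 13.475 cm


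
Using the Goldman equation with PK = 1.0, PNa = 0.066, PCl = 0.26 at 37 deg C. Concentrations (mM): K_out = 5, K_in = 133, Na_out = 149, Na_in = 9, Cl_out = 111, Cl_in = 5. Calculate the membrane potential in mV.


Vm = (RT/F)*ln((PK*Ko + PNa*Nao + PCl*Cli)/(PK*Ki + PNa*Nai + PCl*Clo))
Numer = 16.134, Denom = 162.454
Vm = -61.72 mV


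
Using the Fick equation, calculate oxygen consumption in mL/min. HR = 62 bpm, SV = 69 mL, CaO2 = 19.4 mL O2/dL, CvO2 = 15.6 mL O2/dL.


CO = HR*SV = 62*69/1000 = 4.278 L/min
a-v O2 diff = 19.4 - 15.6 = 3.8 mL/dL
VO2 = CO * (CaO2-CvO2) * 10 dL/L
VO2 = 4.278 * 3.8 * 10
VO2 = 162.6 mL/min


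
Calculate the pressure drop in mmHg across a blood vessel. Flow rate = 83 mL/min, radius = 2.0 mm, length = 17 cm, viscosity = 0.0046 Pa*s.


dP = 8*mu*L*Q / (pi*r^4)
Q = 83 mL/min = 1.38333e-06 m^3/s
dP = 172.168 Pa = 172.168 / 133.322 mmHg = 1.291 mmHg


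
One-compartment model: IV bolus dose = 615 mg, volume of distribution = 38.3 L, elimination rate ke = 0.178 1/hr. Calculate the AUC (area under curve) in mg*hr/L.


C0 = Dose/Vd = 615/38.3 = 16.0574 mg/L
AUC = C0/ke = 16.0574/0.178
AUC = 90.21 mg*hr/L


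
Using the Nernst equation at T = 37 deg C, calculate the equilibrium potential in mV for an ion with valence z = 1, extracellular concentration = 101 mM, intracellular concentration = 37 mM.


E = (RT/(zF)) * ln(C_out/C_in)
T = 37 + 273.15 = 310.15 K
E = (8.314 * 310.15 / (1 * 96485)) * ln(101/37)
E = 26.84 mV


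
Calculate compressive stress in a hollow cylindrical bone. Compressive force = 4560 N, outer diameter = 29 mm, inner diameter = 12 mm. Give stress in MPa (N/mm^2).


A = pi*(r_o^2 - r_i^2)
r_o = 14.5 mm, r_i = 6 mm
A = 547.423 mm^2
sigma = F/A = 4560 / 547.423
sigma = 8.33 MPa


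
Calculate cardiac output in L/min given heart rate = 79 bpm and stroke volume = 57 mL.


CO = HR * SV
CO = 79 * 57 / 1000
CO = 4.503 L/min


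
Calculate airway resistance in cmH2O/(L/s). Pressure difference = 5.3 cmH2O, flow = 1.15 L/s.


R = dP / flow
R = 5.3 / 1.15
R = 4.609 cmH2O/(L/s)


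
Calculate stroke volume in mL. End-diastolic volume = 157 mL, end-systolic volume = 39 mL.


SV = EDV - ESV
SV = 157 - 39
SV = 118 mL


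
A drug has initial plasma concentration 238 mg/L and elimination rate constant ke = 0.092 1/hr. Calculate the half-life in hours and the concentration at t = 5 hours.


t_half = ln(2) / ke = 0.693147 / 0.092 = 7.534 hr
C(t) = C0 * exp(-ke*t) = 238 * exp(-0.092*5)
C(5) = 150.2 mg/L


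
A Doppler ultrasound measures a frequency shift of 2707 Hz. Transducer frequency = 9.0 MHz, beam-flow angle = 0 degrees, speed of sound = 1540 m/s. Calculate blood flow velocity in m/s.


v = fd * c / (2 * f0 * cos(theta))
v = 2707 * 1540 / (2 * 9.0000e+06 * cos(0))
v = 0.2316 m/s


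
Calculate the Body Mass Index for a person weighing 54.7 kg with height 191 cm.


BMI = weight / height^2
height = 191 cm = 1.91 m
BMI = 54.7 / 1.91^2
BMI = 14.99 kg/m^2


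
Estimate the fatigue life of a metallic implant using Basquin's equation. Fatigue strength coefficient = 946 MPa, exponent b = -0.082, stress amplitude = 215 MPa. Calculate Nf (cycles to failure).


sigma_a = sigma_f' * (2Nf)^b
2Nf = (sigma_a/sigma_f')^(1/b)
2Nf = (215/946)^(1/-0.082)
2Nf = 70304619
Nf = 3.5152e+07


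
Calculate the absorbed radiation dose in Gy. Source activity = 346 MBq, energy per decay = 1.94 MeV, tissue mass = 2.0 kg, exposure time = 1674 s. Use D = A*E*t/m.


A = 346 MBq = 3.4600e+08 Bq
E = 1.94 MeV = 3.10788e-13 J
D = A*E*t/m = 3.4600e+08*3.10788e-13*1674/2.0
D = 0.09 Gy


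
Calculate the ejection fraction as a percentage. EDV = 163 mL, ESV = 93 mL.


SV = EDV - ESV = 163 - 93 = 70 mL
EF = SV/EDV * 100 = 70/163 * 100
EF = 42.94%


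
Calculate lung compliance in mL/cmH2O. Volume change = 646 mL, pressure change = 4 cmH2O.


C = dV / dP
C = 646 / 4
C = 161.5 mL/cmH2O


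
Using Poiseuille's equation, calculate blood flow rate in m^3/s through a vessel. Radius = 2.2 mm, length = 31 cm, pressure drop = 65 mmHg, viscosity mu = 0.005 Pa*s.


Q = pi*r^4*dP / (8*mu*L)
r = 0.0022 m, L = 0.31 m
dP = 65 mmHg = 8665.93 Pa
Q = 5.1432e-05 m^3/s


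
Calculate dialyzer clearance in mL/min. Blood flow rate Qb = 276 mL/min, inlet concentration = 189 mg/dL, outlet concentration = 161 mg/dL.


K = Qb * (Cb_in - Cb_out) / Cb_in
K = 276 * (189 - 161) / 189
K = 40.89 mL/min


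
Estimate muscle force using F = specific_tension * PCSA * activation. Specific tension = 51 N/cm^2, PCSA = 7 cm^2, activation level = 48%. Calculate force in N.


F = sigma * PCSA * activation
F = 51 * 7 * 0.48
F = 171.4 N


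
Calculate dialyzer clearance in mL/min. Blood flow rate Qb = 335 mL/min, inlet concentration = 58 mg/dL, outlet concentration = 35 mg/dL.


K = Qb * (Cb_in - Cb_out) / Cb_in
K = 335 * (58 - 35) / 58
K = 132.8 mL/min


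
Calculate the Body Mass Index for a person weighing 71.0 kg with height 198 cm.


BMI = weight / height^2
height = 198 cm = 1.98 m
BMI = 71.0 / 1.98^2
BMI = 18.11 kg/m^2


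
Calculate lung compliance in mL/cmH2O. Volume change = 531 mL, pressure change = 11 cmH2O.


C = dV / dP
C = 531 / 11
C = 48.27 mL/cmH2O


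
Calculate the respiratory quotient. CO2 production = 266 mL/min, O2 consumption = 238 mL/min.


RQ = VCO2 / VO2
RQ = 266 / 238
RQ = 1.118


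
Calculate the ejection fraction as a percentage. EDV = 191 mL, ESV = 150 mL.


SV = EDV - ESV = 191 - 150 = 41 mL
EF = SV/EDV * 100 = 41/191 * 100
EF = 21.47%


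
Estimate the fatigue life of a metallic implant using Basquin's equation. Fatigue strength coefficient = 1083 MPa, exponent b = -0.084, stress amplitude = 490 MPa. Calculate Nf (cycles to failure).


sigma_a = sigma_f' * (2Nf)^b
2Nf = (sigma_a/sigma_f')^(1/b)
2Nf = (490/1083)^(1/-0.084)
2Nf = 12600.432
Nf = 6300


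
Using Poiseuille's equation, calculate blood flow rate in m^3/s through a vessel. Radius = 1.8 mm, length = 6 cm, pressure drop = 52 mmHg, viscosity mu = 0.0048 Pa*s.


Q = pi*r^4*dP / (8*mu*L)
r = 0.0018 m, L = 0.06 m
dP = 52 mmHg = 6932.744 Pa
Q = 9.9234e-05 m^3/s


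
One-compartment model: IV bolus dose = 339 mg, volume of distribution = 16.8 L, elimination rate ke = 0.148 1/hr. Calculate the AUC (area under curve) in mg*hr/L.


C0 = Dose/Vd = 339/16.8 = 20.1786 mg/L
AUC = C0/ke = 20.1786/0.148
AUC = 136.3 mg*hr/L


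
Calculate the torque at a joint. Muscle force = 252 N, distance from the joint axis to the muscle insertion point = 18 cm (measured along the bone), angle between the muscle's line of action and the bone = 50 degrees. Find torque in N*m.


Torque = F * d * sin(theta)   (moment arm = d*sin(theta))
d = 18 cm = 0.18 m
Torque = 252 * 0.18 * sin(50)
Torque = 34.75 N*m


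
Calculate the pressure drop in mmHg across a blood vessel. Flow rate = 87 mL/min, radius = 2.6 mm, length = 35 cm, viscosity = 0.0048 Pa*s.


dP = 8*mu*L*Q / (pi*r^4)
Q = 87 mL/min = 1.45e-06 m^3/s
dP = 135.745 Pa = 135.745 / 133.322 mmHg = 1.018 mmHg


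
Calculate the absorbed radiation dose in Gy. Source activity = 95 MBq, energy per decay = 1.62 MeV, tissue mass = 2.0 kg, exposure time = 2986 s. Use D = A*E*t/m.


A = 95 MBq = 9.5000e+07 Bq
E = 1.62 MeV = 2.59524e-13 J
D = A*E*t/m = 9.5000e+07*2.59524e-13*2986/2.0
D = 0.03681 Gy


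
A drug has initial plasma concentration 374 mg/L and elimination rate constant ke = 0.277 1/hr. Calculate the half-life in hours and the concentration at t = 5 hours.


t_half = ln(2) / ke = 0.693147 / 0.277 = 2.502 hr
C(t) = C0 * exp(-ke*t) = 374 * exp(-0.277*5)
C(5) = 93.62 mg/L


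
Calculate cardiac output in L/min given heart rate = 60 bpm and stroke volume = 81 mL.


CO = HR * SV
CO = 60 * 81 / 1000
CO = 4.86 L/min


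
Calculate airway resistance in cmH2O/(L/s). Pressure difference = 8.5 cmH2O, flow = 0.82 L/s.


R = dP / flow
R = 8.5 / 0.82
R = 10.37 cmH2O/(L/s)


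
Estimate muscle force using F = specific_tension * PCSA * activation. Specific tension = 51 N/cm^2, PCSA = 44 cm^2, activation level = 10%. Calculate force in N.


F = sigma * PCSA * activation
F = 51 * 44 * 0.1
F = 224.4 N


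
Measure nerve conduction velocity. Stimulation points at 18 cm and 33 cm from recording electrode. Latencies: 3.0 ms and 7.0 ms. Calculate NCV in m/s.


Distance = (33 - 18) / 100 = 0.15 m
dt = (7.0 - 3.0) / 1000 = 0.004 s
NCV = dist / dt = 37.5 m/s


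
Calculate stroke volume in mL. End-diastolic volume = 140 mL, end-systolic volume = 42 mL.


SV = EDV - ESV
SV = 140 - 42
SV = 98 mL


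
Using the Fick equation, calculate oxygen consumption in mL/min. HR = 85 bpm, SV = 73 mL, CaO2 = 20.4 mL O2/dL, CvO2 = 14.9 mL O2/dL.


CO = HR*SV = 85*73/1000 = 6.205 L/min
a-v O2 diff = 20.4 - 14.9 = 5.5 mL/dL
VO2 = CO * (CaO2-CvO2) * 10 dL/L
VO2 = 6.205 * 5.5 * 10
VO2 = 341.3 mL/min


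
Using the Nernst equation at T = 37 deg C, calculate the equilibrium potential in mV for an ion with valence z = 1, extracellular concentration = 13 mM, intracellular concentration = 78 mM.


E = (RT/(zF)) * ln(C_out/C_in)
T = 37 + 273.15 = 310.15 K
E = (8.314 * 310.15 / (1 * 96485)) * ln(13/78)
E = -47.89 mV


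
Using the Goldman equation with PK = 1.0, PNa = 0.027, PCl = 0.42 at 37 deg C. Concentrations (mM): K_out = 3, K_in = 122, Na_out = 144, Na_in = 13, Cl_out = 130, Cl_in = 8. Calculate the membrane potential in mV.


Vm = (RT/F)*ln((PK*Ko + PNa*Nao + PCl*Cli)/(PK*Ki + PNa*Nai + PCl*Clo))
Numer = 10.248, Denom = 176.951
Vm = -76.13 mV


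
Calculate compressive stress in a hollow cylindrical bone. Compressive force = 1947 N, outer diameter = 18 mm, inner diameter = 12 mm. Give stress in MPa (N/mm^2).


A = pi*(r_o^2 - r_i^2)
r_o = 9 mm, r_i = 6 mm
A = 141.372 mm^2
sigma = F/A = 1947 / 141.372
sigma = 13.77 MPa


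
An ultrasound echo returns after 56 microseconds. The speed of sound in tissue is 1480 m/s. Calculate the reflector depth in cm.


depth = c * t / 2
t = 56 us = 5.6000e-05 s
depth = 1480 * 5.6000e-05 / 2
depth = 0.04144 m = 4.144 cm


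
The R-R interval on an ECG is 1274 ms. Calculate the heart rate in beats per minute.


HR = 60 / RR_interval(s)
RR = 1274 ms = 1.274 s
HR = 60 / 1.274 = 47.1 bpm


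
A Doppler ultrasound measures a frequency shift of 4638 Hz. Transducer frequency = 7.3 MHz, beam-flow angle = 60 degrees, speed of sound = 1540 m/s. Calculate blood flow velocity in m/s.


v = fd * c / (2 * f0 * cos(theta))
v = 4638 * 1540 / (2 * 7.3000e+06 * cos(60))
v = 0.9784 m/s


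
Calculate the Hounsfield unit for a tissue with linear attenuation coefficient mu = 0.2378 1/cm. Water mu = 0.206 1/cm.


HU = ((mu_tissue - mu_water) / mu_water) * 1000
HU = ((0.2378 - 0.206) / 0.206) * 1000
HU = 154.4


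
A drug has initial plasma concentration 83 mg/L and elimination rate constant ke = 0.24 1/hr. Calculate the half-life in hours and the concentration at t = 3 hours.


t_half = ln(2) / ke = 0.693147 / 0.24 = 2.888 hr
C(t) = C0 * exp(-ke*t) = 83 * exp(-0.24*3)
C(3) = 40.4 mg/L


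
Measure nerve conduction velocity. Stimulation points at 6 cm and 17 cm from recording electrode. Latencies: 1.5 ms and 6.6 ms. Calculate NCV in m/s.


Distance = (17 - 6) / 100 = 0.11 m
dt = (6.6 - 1.5) / 1000 = 0.0051 s
NCV = dist / dt = 21.57 m/s


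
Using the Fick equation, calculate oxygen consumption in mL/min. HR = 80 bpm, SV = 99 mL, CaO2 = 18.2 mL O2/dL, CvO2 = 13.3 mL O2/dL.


CO = HR*SV = 80*99/1000 = 7.92 L/min
a-v O2 diff = 18.2 - 13.3 = 4.9 mL/dL
VO2 = CO * (CaO2-CvO2) * 10 dL/L
VO2 = 7.92 * 4.9 * 10
VO2 = 388.1 mL/min


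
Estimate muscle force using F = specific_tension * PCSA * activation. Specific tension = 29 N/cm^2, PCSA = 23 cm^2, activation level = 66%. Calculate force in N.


F = sigma * PCSA * activation
F = 29 * 23 * 0.66
F = 440.2 N


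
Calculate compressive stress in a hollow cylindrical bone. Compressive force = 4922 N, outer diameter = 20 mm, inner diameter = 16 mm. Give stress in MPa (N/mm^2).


A = pi*(r_o^2 - r_i^2)
r_o = 10 mm, r_i = 8 mm
A = 113.097 mm^2
sigma = F/A = 4922 / 113.097
sigma = 43.52 MPa


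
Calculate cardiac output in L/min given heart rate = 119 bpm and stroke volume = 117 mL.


CO = HR * SV
CO = 119 * 117 / 1000
CO = 13.92 L/min


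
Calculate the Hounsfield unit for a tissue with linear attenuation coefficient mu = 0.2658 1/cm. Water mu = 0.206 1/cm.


HU = ((mu_tissue - mu_water) / mu_water) * 1000
HU = ((0.2658 - 0.206) / 0.206) * 1000
HU = 290.3


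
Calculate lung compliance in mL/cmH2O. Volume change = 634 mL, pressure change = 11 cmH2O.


C = dV / dP
C = 634 / 11
C = 57.64 mL/cmH2O


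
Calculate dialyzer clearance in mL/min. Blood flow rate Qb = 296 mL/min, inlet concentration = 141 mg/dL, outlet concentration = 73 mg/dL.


K = Qb * (Cb_in - Cb_out) / Cb_in
K = 296 * (141 - 73) / 141
K = 142.8 mL/min


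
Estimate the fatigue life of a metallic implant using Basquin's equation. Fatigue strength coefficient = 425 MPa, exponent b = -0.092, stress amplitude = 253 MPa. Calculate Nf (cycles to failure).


sigma_a = sigma_f' * (2Nf)^b
2Nf = (sigma_a/sigma_f')^(1/b)
2Nf = (253/425)^(1/-0.092)
2Nf = 280.91159
Nf = 140.5


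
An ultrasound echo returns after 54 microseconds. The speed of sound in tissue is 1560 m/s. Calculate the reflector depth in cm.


depth = c * t / 2
t = 54 us = 5.4000e-05 s
depth = 1560 * 5.4000e-05 / 2
depth = 0.04212 m = 4.212 cm


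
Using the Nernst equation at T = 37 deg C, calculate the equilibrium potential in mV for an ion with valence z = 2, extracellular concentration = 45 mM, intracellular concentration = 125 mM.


E = (RT/(zF)) * ln(C_out/C_in)
T = 37 + 273.15 = 310.15 K
E = (8.314 * 310.15 / (2 * 96485)) * ln(45/125)
E = -13.65 mV


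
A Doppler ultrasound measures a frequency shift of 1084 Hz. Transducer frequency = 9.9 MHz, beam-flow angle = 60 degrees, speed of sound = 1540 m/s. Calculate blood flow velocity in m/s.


v = fd * c / (2 * f0 * cos(theta))
v = 1084 * 1540 / (2 * 9.9000e+06 * cos(60))
v = 0.1686 m/s


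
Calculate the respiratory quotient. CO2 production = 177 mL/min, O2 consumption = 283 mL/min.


RQ = VCO2 / VO2
RQ = 177 / 283
RQ = 0.6254


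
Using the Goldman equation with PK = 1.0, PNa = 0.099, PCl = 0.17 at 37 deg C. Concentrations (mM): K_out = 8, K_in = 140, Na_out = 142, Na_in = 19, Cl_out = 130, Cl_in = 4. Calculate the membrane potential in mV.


Vm = (RT/F)*ln((PK*Ko + PNa*Nao + PCl*Cli)/(PK*Ki + PNa*Nai + PCl*Clo))
Numer = 22.738, Denom = 163.981
Vm = -52.8 mV


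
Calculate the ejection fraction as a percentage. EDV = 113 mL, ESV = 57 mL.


SV = EDV - ESV = 113 - 57 = 56 mL
EF = SV/EDV * 100 = 56/113 * 100
EF = 49.56%


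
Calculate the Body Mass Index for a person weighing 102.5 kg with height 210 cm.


BMI = weight / height^2
height = 210 cm = 2.1 m
BMI = 102.5 / 2.1^2
BMI = 23.24 kg/m^2


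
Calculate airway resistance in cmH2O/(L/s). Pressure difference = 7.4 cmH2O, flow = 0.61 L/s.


R = dP / flow
R = 7.4 / 0.61
R = 12.13 cmH2O/(L/s)


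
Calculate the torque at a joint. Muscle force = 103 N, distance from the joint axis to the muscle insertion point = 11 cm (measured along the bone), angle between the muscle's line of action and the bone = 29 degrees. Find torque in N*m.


Torque = F * d * sin(theta)   (moment arm = d*sin(theta))
d = 11 cm = 0.11 m
Torque = 103 * 0.11 * sin(29)
Torque = 5.493 N*m


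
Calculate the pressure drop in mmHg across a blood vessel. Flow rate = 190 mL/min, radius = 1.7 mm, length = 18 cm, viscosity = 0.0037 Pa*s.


dP = 8*mu*L*Q / (pi*r^4)
Q = 190 mL/min = 3.16667e-06 m^3/s
dP = 643.016 Pa = 643.016 / 133.322 mmHg = 4.823 mmHg


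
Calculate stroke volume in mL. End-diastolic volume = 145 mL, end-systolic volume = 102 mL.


SV = EDV - ESV
SV = 145 - 102
SV = 43 mL


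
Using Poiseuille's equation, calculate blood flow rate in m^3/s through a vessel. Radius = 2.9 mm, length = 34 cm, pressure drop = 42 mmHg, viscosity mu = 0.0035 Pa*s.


Q = pi*r^4*dP / (8*mu*L)
r = 0.0029 m, L = 0.34 m
dP = 42 mmHg = 5599.524 Pa
Q = 1.3069e-04 m^3/s


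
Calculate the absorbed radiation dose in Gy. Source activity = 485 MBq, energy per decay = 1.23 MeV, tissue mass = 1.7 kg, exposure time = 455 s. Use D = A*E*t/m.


A = 485 MBq = 4.8500e+08 Bq
E = 1.23 MeV = 1.97046e-13 J
D = A*E*t/m = 4.8500e+08*1.97046e-13*455/1.7
D = 0.02558 Gy


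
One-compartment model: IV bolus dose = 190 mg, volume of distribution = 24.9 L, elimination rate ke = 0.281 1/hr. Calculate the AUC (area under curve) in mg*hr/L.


C0 = Dose/Vd = 190/24.9 = 7.63052 mg/L
AUC = C0/ke = 7.63052/0.281
AUC = 27.15 mg*hr/L


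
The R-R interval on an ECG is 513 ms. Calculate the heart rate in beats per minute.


HR = 60 / RR_interval(s)
RR = 513 ms = 0.513 s
HR = 60 / 0.513 = 117 bpm


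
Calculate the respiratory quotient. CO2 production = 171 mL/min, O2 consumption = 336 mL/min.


RQ = VCO2 / VO2
RQ = 171 / 336
RQ = 0.5089


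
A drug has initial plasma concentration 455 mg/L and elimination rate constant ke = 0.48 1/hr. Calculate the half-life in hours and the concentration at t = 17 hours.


t_half = ln(2) / ke = 0.693147 / 0.48 = 1.444 hr
C(t) = C0 * exp(-ke*t) = 455 * exp(-0.48*17)
C(17) = 0.1301 mg/L


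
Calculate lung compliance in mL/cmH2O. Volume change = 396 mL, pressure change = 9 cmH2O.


C = dV / dP
C = 396 / 9
C = 44 mL/cmH2O


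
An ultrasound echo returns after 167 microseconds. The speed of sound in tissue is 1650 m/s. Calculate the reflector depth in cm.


depth = c * t / 2
t = 167 us = 1.6700e-04 s
depth = 1650 * 1.6700e-04 / 2
depth = 0.137775 m = 13.7775 cm


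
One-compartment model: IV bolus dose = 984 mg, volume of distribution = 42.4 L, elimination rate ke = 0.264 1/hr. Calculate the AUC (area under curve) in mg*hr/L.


C0 = Dose/Vd = 984/42.4 = 23.2075 mg/L
AUC = C0/ke = 23.2075/0.264
AUC = 87.91 mg*hr/L


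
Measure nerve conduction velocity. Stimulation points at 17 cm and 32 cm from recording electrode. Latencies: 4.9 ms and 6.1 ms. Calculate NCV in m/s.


Distance = (32 - 17) / 100 = 0.15 m
dt = (6.1 - 4.9) / 1000 = 0.0012 s
NCV = dist / dt = 125 m/s


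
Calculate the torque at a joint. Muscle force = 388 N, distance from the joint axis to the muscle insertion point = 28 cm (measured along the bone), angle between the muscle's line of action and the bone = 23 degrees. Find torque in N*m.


Torque = F * d * sin(theta)   (moment arm = d*sin(theta))
d = 28 cm = 0.28 m
Torque = 388 * 0.28 * sin(23)
Torque = 42.45 N*m


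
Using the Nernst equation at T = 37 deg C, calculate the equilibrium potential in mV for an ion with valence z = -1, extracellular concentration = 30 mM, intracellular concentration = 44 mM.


E = (RT/(zF)) * ln(C_out/C_in)
T = 37 + 273.15 = 310.15 K
E = (8.314 * 310.15 / (-1 * 96485)) * ln(30/44)
E = 10.24 mV


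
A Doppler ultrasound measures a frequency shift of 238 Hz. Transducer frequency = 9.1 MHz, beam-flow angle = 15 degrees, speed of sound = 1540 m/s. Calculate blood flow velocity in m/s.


v = fd * c / (2 * f0 * cos(theta))
v = 238 * 1540 / (2 * 9.1000e+06 * cos(15))
v = 0.02085 m/s


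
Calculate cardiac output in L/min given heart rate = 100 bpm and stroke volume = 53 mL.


CO = HR * SV
CO = 100 * 53 / 1000
CO = 5.3 L/min


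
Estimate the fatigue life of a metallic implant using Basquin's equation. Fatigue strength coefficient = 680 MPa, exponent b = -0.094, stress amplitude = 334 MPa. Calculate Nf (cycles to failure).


sigma_a = sigma_f' * (2Nf)^b
2Nf = (sigma_a/sigma_f')^(1/b)
2Nf = (334/680)^(1/-0.094)
2Nf = 1926.2244
Nf = 963.1


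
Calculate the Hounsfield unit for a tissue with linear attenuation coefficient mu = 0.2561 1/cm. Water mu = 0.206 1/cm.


HU = ((mu_tissue - mu_water) / mu_water) * 1000
HU = ((0.2561 - 0.206) / 0.206) * 1000
HU = 243.2


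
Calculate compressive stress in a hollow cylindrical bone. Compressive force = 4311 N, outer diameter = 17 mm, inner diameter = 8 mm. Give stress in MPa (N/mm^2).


A = pi*(r_o^2 - r_i^2)
r_o = 8.5 mm, r_i = 4 mm
A = 176.715 mm^2
sigma = F/A = 4311 / 176.715
sigma = 24.4 MPa


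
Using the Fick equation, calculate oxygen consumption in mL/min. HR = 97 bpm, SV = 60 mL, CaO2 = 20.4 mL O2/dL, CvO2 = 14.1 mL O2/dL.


CO = HR*SV = 97*60/1000 = 5.82 L/min
a-v O2 diff = 20.4 - 14.1 = 6.3 mL/dL
VO2 = CO * (CaO2-CvO2) * 10 dL/L
VO2 = 5.82 * 6.3 * 10
VO2 = 366.7 mL/min


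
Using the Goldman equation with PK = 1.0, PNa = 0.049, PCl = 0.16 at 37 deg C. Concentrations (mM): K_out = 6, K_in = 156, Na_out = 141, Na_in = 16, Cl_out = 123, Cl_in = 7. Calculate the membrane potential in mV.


Vm = (RT/F)*ln((PK*Ko + PNa*Nao + PCl*Cli)/(PK*Ki + PNa*Nai + PCl*Clo))
Numer = 14.029, Denom = 176.464
Vm = -67.67 mV


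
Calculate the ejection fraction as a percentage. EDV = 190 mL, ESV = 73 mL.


SV = EDV - ESV = 190 - 73 = 117 mL
EF = SV/EDV * 100 = 117/190 * 100
EF = 61.58%


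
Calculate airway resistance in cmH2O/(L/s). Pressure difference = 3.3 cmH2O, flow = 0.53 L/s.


R = dP / flow
R = 3.3 / 0.53
R = 6.226 cmH2O/(L/s)


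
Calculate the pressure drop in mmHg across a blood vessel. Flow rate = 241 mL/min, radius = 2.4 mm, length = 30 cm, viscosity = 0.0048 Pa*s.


dP = 8*mu*L*Q / (pi*r^4)
Q = 241 mL/min = 4.01667e-06 m^3/s
dP = 443.94 Pa = 443.94 / 133.322 mmHg = 3.33 mmHg


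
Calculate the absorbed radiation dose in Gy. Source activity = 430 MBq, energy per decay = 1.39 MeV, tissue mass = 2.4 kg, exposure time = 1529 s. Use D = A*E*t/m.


A = 430 MBq = 4.3000e+08 Bq
E = 1.39 MeV = 2.22678e-13 J
D = A*E*t/m = 4.3000e+08*2.22678e-13*1529/2.4
D = 0.061 Gy


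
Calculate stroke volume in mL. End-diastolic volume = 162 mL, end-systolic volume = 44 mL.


SV = EDV - ESV
SV = 162 - 44
SV = 118 mL


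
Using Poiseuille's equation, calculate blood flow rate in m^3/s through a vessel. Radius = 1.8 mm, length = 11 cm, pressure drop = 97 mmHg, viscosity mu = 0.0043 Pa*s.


Q = pi*r^4*dP / (8*mu*L)
r = 0.0018 m, L = 0.11 m
dP = 97 mmHg = 12932.234 Pa
Q = 1.1271e-04 m^3/s


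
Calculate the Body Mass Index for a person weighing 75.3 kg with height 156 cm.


BMI = weight / height^2
height = 156 cm = 1.56 m
BMI = 75.3 / 1.56^2
BMI = 30.94 kg/m^2


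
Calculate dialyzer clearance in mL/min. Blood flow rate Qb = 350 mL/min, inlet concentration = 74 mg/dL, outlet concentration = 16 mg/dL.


K = Qb * (Cb_in - Cb_out) / Cb_in
K = 350 * (74 - 16) / 74
K = 274.3 mL/min


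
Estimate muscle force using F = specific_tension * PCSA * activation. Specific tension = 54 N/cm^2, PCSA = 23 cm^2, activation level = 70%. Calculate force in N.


F = sigma * PCSA * activation
F = 54 * 23 * 0.7
F = 869.4 N


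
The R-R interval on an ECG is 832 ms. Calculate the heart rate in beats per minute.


HR = 60 / RR_interval(s)
RR = 832 ms = 0.832 s
HR = 60 / 0.832 = 72.12 bpm


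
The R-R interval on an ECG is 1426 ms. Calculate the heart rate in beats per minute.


HR = 60 / RR_interval(s)
RR = 1426 ms = 1.426 s
HR = 60 / 1.426 = 42.08 bpm


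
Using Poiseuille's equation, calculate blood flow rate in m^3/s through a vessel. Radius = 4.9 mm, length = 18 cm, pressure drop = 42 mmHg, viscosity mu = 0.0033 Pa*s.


Q = pi*r^4*dP / (8*mu*L)
r = 0.0049 m, L = 0.18 m
dP = 42 mmHg = 5599.524 Pa
Q = 0.002134 m^3/s


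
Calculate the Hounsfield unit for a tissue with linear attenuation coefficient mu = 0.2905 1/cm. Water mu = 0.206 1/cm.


HU = ((mu_tissue - mu_water) / mu_water) * 1000
HU = ((0.2905 - 0.206) / 0.206) * 1000
HU = 410.2


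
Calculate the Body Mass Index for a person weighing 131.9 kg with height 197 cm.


BMI = weight / height^2
height = 197 cm = 1.97 m
BMI = 131.9 / 1.97^2
BMI = 33.99 kg/m^2


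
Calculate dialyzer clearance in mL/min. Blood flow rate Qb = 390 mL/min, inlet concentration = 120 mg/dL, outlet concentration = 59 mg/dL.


K = Qb * (Cb_in - Cb_out) / Cb_in
K = 390 * (120 - 59) / 120
K = 198.2 mL/min


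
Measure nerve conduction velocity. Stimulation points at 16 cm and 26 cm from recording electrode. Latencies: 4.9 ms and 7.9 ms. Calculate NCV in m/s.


Distance = (26 - 16) / 100 = 0.1 m
dt = (7.9 - 4.9) / 1000 = 0.003 s
NCV = dist / dt = 33.33 m/s


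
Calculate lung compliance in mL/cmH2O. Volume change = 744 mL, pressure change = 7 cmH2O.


C = dV / dP
C = 744 / 7
C = 106.3 mL/cmH2O


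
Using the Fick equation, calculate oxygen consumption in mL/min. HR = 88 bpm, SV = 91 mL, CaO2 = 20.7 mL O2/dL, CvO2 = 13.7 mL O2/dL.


CO = HR*SV = 88*91/1000 = 8.008 L/min
a-v O2 diff = 20.7 - 13.7 = 7 mL/dL
VO2 = CO * (CaO2-CvO2) * 10 dL/L
VO2 = 8.008 * 7 * 10
VO2 = 560.6 mL/min


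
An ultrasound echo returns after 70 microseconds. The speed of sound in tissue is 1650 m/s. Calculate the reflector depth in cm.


depth = c * t / 2
t = 70 us = 7.0000e-05 s
depth = 1650 * 7.0000e-05 / 2
depth = 0.05775 m = 5.775 cm


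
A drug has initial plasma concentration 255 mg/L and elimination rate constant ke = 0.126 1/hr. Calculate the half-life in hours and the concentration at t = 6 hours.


t_half = ln(2) / ke = 0.693147 / 0.126 = 5.501 hr
C(t) = C0 * exp(-ke*t) = 255 * exp(-0.126*6)
C(6) = 119.7 mg/L


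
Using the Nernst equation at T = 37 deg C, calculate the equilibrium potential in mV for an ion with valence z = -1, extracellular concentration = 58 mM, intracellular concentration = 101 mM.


E = (RT/(zF)) * ln(C_out/C_in)
T = 37 + 273.15 = 310.15 K
E = (8.314 * 310.15 / (-1 * 96485)) * ln(58/101)
E = 14.82 mV


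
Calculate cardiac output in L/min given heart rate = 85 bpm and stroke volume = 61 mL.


CO = HR * SV
CO = 85 * 61 / 1000
CO = 5.185 L/min


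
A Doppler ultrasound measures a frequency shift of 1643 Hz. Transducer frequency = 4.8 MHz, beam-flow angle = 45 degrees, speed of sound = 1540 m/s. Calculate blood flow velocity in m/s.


v = fd * c / (2 * f0 * cos(theta))
v = 1643 * 1540 / (2 * 4.8000e+06 * cos(45))
v = 0.3727 m/s


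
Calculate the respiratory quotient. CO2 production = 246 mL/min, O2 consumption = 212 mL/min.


RQ = VCO2 / VO2
RQ = 246 / 212
RQ = 1.16


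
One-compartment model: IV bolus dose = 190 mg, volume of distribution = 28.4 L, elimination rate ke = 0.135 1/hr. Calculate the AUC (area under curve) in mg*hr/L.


C0 = Dose/Vd = 190/28.4 = 6.69014 mg/L
AUC = C0/ke = 6.69014/0.135
AUC = 49.56 mg*hr/L


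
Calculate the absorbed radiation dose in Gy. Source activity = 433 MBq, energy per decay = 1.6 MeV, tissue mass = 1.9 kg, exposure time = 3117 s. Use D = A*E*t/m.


A = 433 MBq = 4.3300e+08 Bq
E = 1.6 MeV = 2.5632e-13 J
D = A*E*t/m = 4.3300e+08*2.5632e-13*3117/1.9
D = 0.1821 Gy


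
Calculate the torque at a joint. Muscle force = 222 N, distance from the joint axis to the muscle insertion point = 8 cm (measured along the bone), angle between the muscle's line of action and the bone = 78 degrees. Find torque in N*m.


Torque = F * d * sin(theta)   (moment arm = d*sin(theta))
d = 8 cm = 0.08 m
Torque = 222 * 0.08 * sin(78)
Torque = 17.37 N*m


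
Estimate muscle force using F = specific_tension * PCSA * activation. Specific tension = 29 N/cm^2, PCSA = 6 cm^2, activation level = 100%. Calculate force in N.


F = sigma * PCSA * activation
F = 29 * 6 * 1
F = 174 N


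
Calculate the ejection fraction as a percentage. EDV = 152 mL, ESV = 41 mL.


SV = EDV - ESV = 152 - 41 = 111 mL
EF = SV/EDV * 100 = 111/152 * 100
EF = 73.03%


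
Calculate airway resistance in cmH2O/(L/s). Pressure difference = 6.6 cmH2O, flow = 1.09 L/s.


R = dP / flow
R = 6.6 / 1.09
R = 6.055 cmH2O/(L/s)


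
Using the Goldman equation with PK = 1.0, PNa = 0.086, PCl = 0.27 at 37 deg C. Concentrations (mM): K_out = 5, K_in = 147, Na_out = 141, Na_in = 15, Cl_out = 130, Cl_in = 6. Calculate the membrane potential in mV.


Vm = (RT/F)*ln((PK*Ko + PNa*Nao + PCl*Cli)/(PK*Ki + PNa*Nai + PCl*Clo))
Numer = 18.746, Denom = 183.39
Vm = -60.95 mV


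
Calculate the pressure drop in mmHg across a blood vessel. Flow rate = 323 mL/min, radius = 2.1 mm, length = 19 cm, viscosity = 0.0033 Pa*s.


dP = 8*mu*L*Q / (pi*r^4)
Q = 323 mL/min = 5.38333e-06 m^3/s
dP = 441.958 Pa = 441.958 / 133.322 mmHg = 3.315 mmHg


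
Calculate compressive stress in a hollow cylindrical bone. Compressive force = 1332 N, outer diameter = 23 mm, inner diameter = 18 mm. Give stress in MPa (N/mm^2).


A = pi*(r_o^2 - r_i^2)
r_o = 11.5 mm, r_i = 9 mm
A = 161.007 mm^2
sigma = F/A = 1332 / 161.007
sigma = 8.273 MPa


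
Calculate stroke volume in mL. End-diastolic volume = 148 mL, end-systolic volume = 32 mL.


SV = EDV - ESV
SV = 148 - 32
SV = 116 mL
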